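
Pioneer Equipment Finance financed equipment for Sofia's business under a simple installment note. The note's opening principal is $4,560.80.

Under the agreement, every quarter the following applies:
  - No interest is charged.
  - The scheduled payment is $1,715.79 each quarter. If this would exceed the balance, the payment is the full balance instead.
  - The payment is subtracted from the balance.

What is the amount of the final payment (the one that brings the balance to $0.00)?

Quarter 1: opening $4,560.80; payment $1,715.79; balance $2,845.01
Quarter 2: opening $2,845.01; payment $1,715.79; balance $1,129.22
Quarter 3: opening $1,129.22; payment $1,129.22; balance $0.00

$1,129.22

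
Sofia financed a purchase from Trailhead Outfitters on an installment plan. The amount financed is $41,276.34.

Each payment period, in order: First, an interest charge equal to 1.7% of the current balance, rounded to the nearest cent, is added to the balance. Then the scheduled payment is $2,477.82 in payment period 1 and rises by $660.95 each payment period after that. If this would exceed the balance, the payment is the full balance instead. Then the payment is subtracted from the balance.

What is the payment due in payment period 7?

Payment period 1: opening $41,276.34; interest $701.70 → $41,978.04; payment $2,477.82; balance $39,500.22
Payment period 2: opening $39,500.22; interest $671.50 → $40,171.72; payment $3,138.77; balance $37,032.95
Payment period 3: opening $37,032.95; interest $629.56 → $37,662.51; payment $3,799.72; balance $33,862.79
Payment period 4: opening $33,862.79; interest $575.67 → $34,438.46; payment $4,460.67; balance $29,977.79
Payment period 5: opening $29,977.79; interest $509.62 → $30,487.41; payment $5,121.62; balance $25,365.79
Payment period 6: opening $25,365.79; interest $431.22 → $25,797.01; payment $5,782.57; balance $20,014.44
Payment period 7: opening $20,014.44; interest $340.25 → $20,354.69; payment $6,443.52; balance $13,911.17

$6,443.52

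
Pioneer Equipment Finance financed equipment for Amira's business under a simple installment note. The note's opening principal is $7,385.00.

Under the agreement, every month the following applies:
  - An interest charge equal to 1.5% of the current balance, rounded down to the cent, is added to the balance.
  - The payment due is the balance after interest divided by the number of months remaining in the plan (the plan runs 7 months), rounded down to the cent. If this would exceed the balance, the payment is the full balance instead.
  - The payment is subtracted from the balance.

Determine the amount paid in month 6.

Month 1: opening $7,385.00; interest $110.77 → $7,495.77; payment $1,070.82; balance $6,424.95
Month 2: opening $6,424.95; interest $96.37 → $6,521.32; payment $1,086.88; balance $5,434.44
Month 3: opening $5,434.44; interest $81.51 → $5,515.95; payment $1,103.19; balance $4,412.76
Month 4: opening $4,412.76; interest $66.19 → $4,478.95; payment $1,119.73; balance $3,359.22
Month 5: opening $3,359.22; interest $50.38 → $3,409.60; payment $1,136.53; balance $2,273.07
Month 6: opening $2,273.07; interest $34.09 → $2,307.16; payment $1,153.58; balance $1,153.58

$1,153.58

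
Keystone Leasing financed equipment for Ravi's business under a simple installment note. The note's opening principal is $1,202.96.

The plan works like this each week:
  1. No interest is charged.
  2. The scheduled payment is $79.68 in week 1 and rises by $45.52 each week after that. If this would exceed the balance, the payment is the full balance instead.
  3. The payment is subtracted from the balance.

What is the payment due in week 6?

$307.28

Week 1: $1,202.96 − $79.68 → $1,123.28
Week 2: $1,123.28 − $125.20 → $998.08
Week 3: $998.08 − $170.72 → $827.36
Week 4: $827.36 − $216.24 → $611.12
Week 5: $611.12 − $261.76 → $349.36
Week 6: $349.36 − $307.28 → $42.08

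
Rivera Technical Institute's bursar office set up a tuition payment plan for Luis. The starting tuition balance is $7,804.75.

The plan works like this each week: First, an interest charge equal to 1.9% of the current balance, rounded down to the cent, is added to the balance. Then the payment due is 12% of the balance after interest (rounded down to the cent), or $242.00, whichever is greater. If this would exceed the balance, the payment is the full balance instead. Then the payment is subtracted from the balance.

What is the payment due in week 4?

$688.15

Week 1: opening $7,804.75; interest $148.29 → $7,953.04; payment $954.36; balance $6,998.68
Week 2: opening $6,998.68; interest $132.97 → $7,131.65; payment $855.79; balance $6,275.86
Week 3: opening $6,275.86; interest $119.24 → $6,395.10; payment $767.41; balance $5,627.69
Week 4: opening $5,627.69; interest $106.92 → $5,734.61; payment $688.15; balance $5,046.46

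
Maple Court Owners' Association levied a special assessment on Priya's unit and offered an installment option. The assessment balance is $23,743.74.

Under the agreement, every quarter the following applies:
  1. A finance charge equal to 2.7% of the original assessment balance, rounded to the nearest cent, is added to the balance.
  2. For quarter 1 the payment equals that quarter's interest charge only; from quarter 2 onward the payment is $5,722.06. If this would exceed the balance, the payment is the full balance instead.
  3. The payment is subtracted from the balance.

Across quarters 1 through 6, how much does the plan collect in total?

$27,590.22

Quarter 1: $23,743.74 +$641.08 interest = $24,384.82; pay $641.08 → $23,743.74
Quarter 2: $23,743.74 +$641.08 interest = $24,384.82; pay $5,722.06 → $18,662.76
Quarter 3: $18,662.76 +$641.08 interest = $19,303.84; pay $5,722.06 → $13,581.78
Quarter 4: $13,581.78 +$641.08 interest = $14,222.86; pay $5,722.06 → $8,500.80
Quarter 5: $8,500.80 +$641.08 interest = $9,141.88; pay $5,722.06 → $3,419.82
Quarter 6: $3,419.82 +$641.08 interest = $4,060.90; pay $4,060.90 → $0.00
Total paid: $27,590.22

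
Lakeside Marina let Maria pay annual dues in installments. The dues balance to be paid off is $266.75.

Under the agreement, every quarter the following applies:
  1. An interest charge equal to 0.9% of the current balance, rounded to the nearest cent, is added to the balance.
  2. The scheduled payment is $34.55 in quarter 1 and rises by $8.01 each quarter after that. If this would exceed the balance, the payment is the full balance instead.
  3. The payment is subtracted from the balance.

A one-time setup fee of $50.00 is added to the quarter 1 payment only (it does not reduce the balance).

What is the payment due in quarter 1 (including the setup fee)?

Quarter 1: $266.75 +$2.40 interest = $269.15; pay $34.55 (+ $50.00 fee) → $234.60

$84.55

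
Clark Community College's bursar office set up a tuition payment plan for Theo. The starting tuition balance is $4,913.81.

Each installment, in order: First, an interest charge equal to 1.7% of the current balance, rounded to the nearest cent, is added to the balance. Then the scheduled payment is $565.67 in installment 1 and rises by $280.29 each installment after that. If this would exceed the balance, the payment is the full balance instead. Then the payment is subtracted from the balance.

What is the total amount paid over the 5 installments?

$5,200.06

# | Opening | Interest | Payment | End bal
1 | $4,913.81 | $83.53 | $565.67 | $4,431.67
2 | $4,431.67 | $75.34 | $845.96 | $3,661.05
3 | $3,661.05 | $62.24 | $1,126.25 | $2,597.04
4 | $2,597.04 | $44.15 | $1,406.54 | $1,234.65
5 | $1,234.65 | $20.99 | $1,255.64 | $0.00
Total paid: $5,200.06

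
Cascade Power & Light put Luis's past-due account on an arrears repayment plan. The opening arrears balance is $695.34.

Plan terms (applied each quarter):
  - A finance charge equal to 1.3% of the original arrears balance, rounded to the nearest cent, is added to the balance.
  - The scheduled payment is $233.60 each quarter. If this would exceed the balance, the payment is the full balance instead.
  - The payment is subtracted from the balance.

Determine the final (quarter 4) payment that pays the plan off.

Quarter 1: opening $695.34; interest $9.04 → $704.38; payment $233.60; balance $470.78
Quarter 2: opening $470.78; interest $9.04 → $479.82; payment $233.60; balance $246.22
Quarter 3: opening $246.22; interest $9.04 → $255.26; payment $233.60; balance $21.66
Quarter 4: opening $21.66; interest $9.04 → $30.70; payment $30.70; balance $0.00

$30.70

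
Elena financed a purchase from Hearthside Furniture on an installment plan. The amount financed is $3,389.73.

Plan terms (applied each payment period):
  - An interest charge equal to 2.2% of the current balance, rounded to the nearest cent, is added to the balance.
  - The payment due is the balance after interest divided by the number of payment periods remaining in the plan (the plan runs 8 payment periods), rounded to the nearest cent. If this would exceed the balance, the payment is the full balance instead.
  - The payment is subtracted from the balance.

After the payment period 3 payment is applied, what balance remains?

Payment period 1: opening $3,389.73; interest $74.57 → $3,464.30; payment $433.04; balance $3,031.26
Payment period 2: opening $3,031.26; interest $66.69 → $3,097.95; payment $442.56; balance $2,655.39
Payment period 3: opening $2,655.39; interest $58.42 → $2,713.81; payment $452.30; balance $2,261.51

$2,261.51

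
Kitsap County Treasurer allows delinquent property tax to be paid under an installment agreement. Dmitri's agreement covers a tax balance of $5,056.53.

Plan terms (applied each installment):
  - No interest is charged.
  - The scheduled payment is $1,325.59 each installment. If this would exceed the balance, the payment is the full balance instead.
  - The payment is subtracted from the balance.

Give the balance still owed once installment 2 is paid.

# | Opening | Payment | End bal
1 | $5,056.53 | $1,325.59 | $3,730.94
2 | $3,730.94 | $1,325.59 | $2,405.35

$2,405.35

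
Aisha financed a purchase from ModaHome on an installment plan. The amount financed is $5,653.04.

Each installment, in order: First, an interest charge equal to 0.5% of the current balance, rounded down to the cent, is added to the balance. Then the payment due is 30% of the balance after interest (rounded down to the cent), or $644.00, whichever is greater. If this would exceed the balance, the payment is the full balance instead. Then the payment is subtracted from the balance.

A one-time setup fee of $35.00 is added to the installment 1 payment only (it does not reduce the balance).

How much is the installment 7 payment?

Installment 1: opening $5,653.04; interest $28.26 → $5,681.30; payment $1,704.39 (+ $35.00 fee); balance $3,976.91
Installment 2: opening $3,976.91; interest $19.88 → $3,996.79; payment $1,199.03; balance $2,797.76
Installment 3: opening $2,797.76; interest $13.98 → $2,811.74; payment $843.52; balance $1,968.22
Installment 4: opening $1,968.22; interest $9.84 → $1,978.06; payment $644.00; balance $1,334.06
Installment 5: opening $1,334.06; interest $6.67 → $1,340.73; payment $644.00; balance $696.73
Installment 6: opening $696.73; interest $3.48 → $700.21; payment $644.00; balance $56.21
Installment 7: opening $56.21; interest $0.28 → $56.49; payment $56.49; balance $0.00

$56.49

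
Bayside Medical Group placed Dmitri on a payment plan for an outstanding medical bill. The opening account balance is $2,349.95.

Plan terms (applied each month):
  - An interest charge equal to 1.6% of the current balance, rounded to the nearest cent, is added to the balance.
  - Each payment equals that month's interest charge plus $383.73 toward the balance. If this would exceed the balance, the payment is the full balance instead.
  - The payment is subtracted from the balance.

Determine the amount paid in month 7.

$48.33

# | Opening | Interest | Payment | End bal
1 | $2,349.95 | $37.60 | $421.33 | $1,966.22
2 | $1,966.22 | $31.46 | $415.19 | $1,582.49
3 | $1,582.49 | $25.32 | $409.05 | $1,198.76
4 | $1,198.76 | $19.18 | $402.91 | $815.03
5 | $815.03 | $13.04 | $396.77 | $431.30
6 | $431.30 | $6.90 | $390.63 | $47.57
7 | $47.57 | $0.76 | $48.33 | $0.00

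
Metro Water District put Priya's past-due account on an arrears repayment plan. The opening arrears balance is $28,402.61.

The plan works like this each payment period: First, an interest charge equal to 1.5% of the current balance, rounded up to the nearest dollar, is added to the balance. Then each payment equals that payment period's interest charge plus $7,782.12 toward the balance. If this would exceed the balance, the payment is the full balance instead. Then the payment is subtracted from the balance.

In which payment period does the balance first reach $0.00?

4

Payment period 1: opening $28,402.61; interest $427.00 → $28,829.61; payment $8,209.12; balance $20,620.49
Payment period 2: opening $20,620.49; interest $310.00 → $20,930.49; payment $8,092.12; balance $12,838.37
Payment period 3: opening $12,838.37; interest $193.00 → $13,031.37; payment $7,975.12; balance $5,056.25
Payment period 4: opening $5,056.25; interest $76.00 → $5,132.25; payment $5,132.25; balance $0.00
Balance reaches $0.00 in payment period 4.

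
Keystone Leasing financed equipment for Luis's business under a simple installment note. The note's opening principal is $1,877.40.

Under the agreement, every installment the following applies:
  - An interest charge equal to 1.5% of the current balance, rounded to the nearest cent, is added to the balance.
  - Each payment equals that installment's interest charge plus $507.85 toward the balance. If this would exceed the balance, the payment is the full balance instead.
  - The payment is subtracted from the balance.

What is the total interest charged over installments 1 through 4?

$66.94

Installment 1: opening $1,877.40; interest $28.16 → $1,905.56; payment $536.01; balance $1,369.55
Installment 2: opening $1,369.55; interest $20.54 → $1,390.09; payment $528.39; balance $861.70
Installment 3: opening $861.70; interest $12.93 → $874.63; payment $520.78; balance $353.85
Installment 4: opening $353.85; interest $5.31 → $359.16; payment $359.16; balance $0.00
Total interest: $28.16 + $20.54 + $12.93 + $5.31 = $66.94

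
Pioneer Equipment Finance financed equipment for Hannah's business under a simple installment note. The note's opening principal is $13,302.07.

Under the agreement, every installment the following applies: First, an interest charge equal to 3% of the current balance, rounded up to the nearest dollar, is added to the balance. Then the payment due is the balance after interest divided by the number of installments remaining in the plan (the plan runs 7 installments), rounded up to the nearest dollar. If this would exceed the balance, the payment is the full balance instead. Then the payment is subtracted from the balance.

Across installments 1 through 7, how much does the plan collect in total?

Installment 1: opening $13,302.07; interest $400.00 → $13,702.07; payment $1,958.00; balance $11,744.07
Installment 2: opening $11,744.07; interest $353.00 → $12,097.07; payment $2,017.00; balance $10,080.07
Installment 3: opening $10,080.07; interest $303.00 → $10,383.07; payment $2,077.00; balance $8,306.07
Installment 4: opening $8,306.07; interest $250.00 → $8,556.07; payment $2,140.00; balance $6,416.07
Installment 5: opening $6,416.07; interest $193.00 → $6,609.07; payment $2,204.00; balance $4,405.07
Installment 6: opening $4,405.07; interest $133.00 → $4,538.07; payment $2,270.00; balance $2,268.07
Installment 7: opening $2,268.07; interest $69.00 → $2,337.07; payment $2,337.07; balance $0.00
Total paid: $15,003.07

$15,003.07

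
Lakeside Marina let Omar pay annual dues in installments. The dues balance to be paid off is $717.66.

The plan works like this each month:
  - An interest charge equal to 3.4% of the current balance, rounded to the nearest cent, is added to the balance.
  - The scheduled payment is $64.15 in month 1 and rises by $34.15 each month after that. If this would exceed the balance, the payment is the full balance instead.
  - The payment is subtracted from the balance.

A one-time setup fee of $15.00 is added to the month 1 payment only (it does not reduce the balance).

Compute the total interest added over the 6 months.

Month 1: $717.66 +$24.40 interest = $742.06; pay $64.15 (+ $15.00 fee) → $677.91
Month 2: $677.91 +$23.05 interest = $700.96; pay $98.30 → $602.66
Month 3: $602.66 +$20.49 interest = $623.15; pay $132.45 → $490.70
Month 4: $490.70 +$16.68 interest = $507.38; pay $166.60 → $340.78
Month 5: $340.78 +$11.59 interest = $352.37; pay $200.75 → $151.62
Month 6: $151.62 +$5.16 interest = $156.78; pay $156.78 → $0.00
Total interest: $24.40 + $23.05 + $20.49 + $16.68 + $11.59 + $5.16 = $101.37

$101.37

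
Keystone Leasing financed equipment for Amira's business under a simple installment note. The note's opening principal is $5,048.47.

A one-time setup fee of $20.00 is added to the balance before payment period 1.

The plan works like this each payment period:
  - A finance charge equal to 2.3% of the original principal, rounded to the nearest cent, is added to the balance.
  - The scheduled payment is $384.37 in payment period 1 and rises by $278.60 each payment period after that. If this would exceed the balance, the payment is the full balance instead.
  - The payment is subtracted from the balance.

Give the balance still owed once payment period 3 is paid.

$3,427.89

Payment period 1: opening $5,068.47; interest $116.11 → $5,184.58; payment $384.37; balance $4,800.21
Payment period 2: opening $4,800.21; interest $116.11 → $4,916.32; payment $662.97; balance $4,253.35
Payment period 3: opening $4,253.35; interest $116.11 → $4,369.46; payment $941.57; balance $3,427.89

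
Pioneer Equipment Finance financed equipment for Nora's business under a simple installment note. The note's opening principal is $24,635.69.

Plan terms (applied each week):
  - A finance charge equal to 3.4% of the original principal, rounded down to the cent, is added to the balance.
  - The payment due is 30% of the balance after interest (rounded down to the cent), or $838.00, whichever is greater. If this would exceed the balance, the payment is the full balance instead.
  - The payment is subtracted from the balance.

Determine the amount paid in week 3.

$4,171.75

Week 1: opening $24,635.69; interest $837.61 → $25,473.30; payment $7,641.99; balance $17,831.31
Week 2: opening $17,831.31; interest $837.61 → $18,668.92; payment $5,600.67; balance $13,068.25
Week 3: opening $13,068.25; interest $837.61 → $13,905.86; payment $4,171.75; balance $9,734.11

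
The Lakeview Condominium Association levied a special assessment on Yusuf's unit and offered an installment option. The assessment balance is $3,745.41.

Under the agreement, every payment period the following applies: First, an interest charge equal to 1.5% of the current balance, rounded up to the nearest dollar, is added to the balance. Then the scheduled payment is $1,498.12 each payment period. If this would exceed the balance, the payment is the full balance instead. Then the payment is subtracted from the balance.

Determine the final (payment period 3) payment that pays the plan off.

$854.17

# | Opening | Interest | Payment | End bal
1 | $3,745.41 | $57.00 | $1,498.12 | $2,304.29
2 | $2,304.29 | $35.00 | $1,498.12 | $841.17
3 | $841.17 | $13.00 | $854.17 | $0.00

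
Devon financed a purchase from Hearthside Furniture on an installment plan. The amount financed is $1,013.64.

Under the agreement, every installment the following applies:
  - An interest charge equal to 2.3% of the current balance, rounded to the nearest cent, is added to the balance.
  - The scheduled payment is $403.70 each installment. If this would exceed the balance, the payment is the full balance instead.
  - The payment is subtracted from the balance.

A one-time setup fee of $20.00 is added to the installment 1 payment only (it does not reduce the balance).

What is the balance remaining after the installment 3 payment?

# | Opening | Interest | Payment | Fee | End bal
1 | $1,013.64 | $23.31 | $403.70 | $20.00 | $633.25
2 | $633.25 | $14.56 | $403.70 | — | $244.11
3 | $244.11 | $5.61 | $249.72 | — | $0.00

$0.00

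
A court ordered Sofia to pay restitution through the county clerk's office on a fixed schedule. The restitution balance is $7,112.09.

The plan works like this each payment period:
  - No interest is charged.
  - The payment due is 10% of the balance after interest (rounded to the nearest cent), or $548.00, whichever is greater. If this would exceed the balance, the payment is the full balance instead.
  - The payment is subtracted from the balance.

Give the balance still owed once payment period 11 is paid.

$800.71

Payment period 1: $7,112.09 − $711.21 → $6,400.88
Payment period 2: $6,400.88 − $640.09 → $5,760.79
Payment period 3: $5,760.79 − $576.08 → $5,184.71
Payment period 4: $5,184.71 − $548.00 → $4,636.71
Payment period 5: $4,636.71 − $548.00 → $4,088.71
Payment period 6: $4,088.71 − $548.00 → $3,540.71
Payment period 7: $3,540.71 − $548.00 → $2,992.71
Payment period 8: $2,992.71 − $548.00 → $2,444.71
Payment period 9: $2,444.71 − $548.00 → $1,896.71
Payment period 10: $1,896.71 − $548.00 → $1,348.71
Payment period 11: $1,348.71 − $548.00 → $800.71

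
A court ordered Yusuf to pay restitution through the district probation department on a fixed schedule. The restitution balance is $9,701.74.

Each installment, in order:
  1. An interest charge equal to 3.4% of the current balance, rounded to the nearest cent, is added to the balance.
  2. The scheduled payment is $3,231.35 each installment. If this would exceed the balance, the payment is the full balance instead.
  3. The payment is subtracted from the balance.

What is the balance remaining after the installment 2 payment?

# | Opening | Interest | Payment | End bal
1 | $9,701.74 | $329.86 | $3,231.35 | $6,800.25
2 | $6,800.25 | $231.21 | $3,231.35 | $3,800.11

$3,800.11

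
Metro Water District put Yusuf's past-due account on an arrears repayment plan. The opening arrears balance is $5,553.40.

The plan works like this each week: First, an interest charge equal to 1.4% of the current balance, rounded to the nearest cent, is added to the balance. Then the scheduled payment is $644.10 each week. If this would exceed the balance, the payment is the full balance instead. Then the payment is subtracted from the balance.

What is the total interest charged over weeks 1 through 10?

# | Opening | Interest | Payment | End bal
1 | $5,553.40 | $77.75 | $644.10 | $4,987.05
2 | $4,987.05 | $69.82 | $644.10 | $4,412.77
3 | $4,412.77 | $61.78 | $644.10 | $3,830.45
4 | $3,830.45 | $53.63 | $644.10 | $3,239.98
5 | $3,239.98 | $45.36 | $644.10 | $2,641.24
6 | $2,641.24 | $36.98 | $644.10 | $2,034.12
7 | $2,034.12 | $28.48 | $644.10 | $1,418.50
8 | $1,418.50 | $19.86 | $644.10 | $794.26
9 | $794.26 | $11.12 | $644.10 | $161.28
10 | $161.28 | $2.26 | $163.54 | $0.00
Total interest: $77.75 + $69.82 + $61.78 + $53.63 + $45.36 + $36.98 + $28.48 + $19.86 + $11.12 + $2.26 = $407.04

$407.04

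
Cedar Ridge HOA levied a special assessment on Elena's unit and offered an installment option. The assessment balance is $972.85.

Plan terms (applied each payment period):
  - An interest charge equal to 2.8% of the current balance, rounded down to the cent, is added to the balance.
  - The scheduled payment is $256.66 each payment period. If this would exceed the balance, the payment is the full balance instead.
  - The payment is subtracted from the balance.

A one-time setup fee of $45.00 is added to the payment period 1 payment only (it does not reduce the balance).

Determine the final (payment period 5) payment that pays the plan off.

# | Opening | Interest | Payment | Fee | End bal
1 | $972.85 | $27.23 | $256.66 | $45.00 | $743.42
2 | $743.42 | $20.81 | $256.66 | — | $507.57
3 | $507.57 | $14.21 | $256.66 | — | $265.12
4 | $265.12 | $7.42 | $256.66 | — | $15.88
5 | $15.88 | $0.44 | $16.32 | — | $0.00

$16.32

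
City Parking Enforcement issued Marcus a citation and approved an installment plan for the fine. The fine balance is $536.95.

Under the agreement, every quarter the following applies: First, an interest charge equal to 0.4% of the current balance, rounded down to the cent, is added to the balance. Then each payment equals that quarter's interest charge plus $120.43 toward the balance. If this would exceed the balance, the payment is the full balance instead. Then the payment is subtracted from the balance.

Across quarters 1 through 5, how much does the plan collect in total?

$542.85

Quarter 1: opening $536.95; interest $2.14 → $539.09; payment $122.57; balance $416.52
Quarter 2: opening $416.52; interest $1.66 → $418.18; payment $122.09; balance $296.09
Quarter 3: opening $296.09; interest $1.18 → $297.27; payment $121.61; balance $175.66
Quarter 4: opening $175.66; interest $0.70 → $176.36; payment $121.13; balance $55.23
Quarter 5: opening $55.23; interest $0.22 → $55.45; payment $55.45; balance $0.00
Total paid: $542.85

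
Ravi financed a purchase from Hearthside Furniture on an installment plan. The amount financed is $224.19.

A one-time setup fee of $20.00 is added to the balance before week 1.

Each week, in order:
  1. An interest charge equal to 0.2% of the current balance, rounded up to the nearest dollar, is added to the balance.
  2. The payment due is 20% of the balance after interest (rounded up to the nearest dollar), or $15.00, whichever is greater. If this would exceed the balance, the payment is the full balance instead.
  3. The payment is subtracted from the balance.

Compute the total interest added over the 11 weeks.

$11.00

Week 1: $244.19 +$1.00 interest = $245.19; pay $50.00 → $195.19
Week 2: $195.19 +$1.00 interest = $196.19; pay $40.00 → $156.19
Week 3: $156.19 +$1.00 interest = $157.19; pay $32.00 → $125.19
Week 4: $125.19 +$1.00 interest = $126.19; pay $26.00 → $100.19
Week 5: $100.19 +$1.00 interest = $101.19; pay $21.00 → $80.19
Week 6: $80.19 +$1.00 interest = $81.19; pay $17.00 → $64.19
Week 7: $64.19 +$1.00 interest = $65.19; pay $15.00 → $50.19
Week 8: $50.19 +$1.00 interest = $51.19; pay $15.00 → $36.19
Week 9: $36.19 +$1.00 interest = $37.19; pay $15.00 → $22.19
Week 10: $22.19 +$1.00 interest = $23.19; pay $15.00 → $8.19
Week 11: $8.19 +$1.00 interest = $9.19; pay $9.19 → $0.00
Total interest: $1.00 + $1.00 + $1.00 + $1.00 + $1.00 + $1.00 + $1.00 + $1.00 + $1.00 + $1.00 + $1.00 = $11.00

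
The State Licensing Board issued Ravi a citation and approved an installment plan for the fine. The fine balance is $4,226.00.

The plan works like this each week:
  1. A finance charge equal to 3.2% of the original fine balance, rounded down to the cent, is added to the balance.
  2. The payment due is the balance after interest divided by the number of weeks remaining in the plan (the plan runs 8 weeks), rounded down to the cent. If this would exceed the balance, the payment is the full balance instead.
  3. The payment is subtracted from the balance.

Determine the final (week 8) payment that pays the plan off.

$895.80

Week 1: opening $4,226.00; interest $135.23 → $4,361.23; payment $545.15; balance $3,816.08
Week 2: opening $3,816.08; interest $135.23 → $3,951.31; payment $564.47; balance $3,386.84
Week 3: opening $3,386.84; interest $135.23 → $3,522.07; payment $587.01; balance $2,935.06
Week 4: opening $2,935.06; interest $135.23 → $3,070.29; payment $614.05; balance $2,456.24
Week 5: opening $2,456.24; interest $135.23 → $2,591.47; payment $647.86; balance $1,943.61
Week 6: opening $1,943.61; interest $135.23 → $2,078.84; payment $692.94; balance $1,385.90
Week 7: opening $1,385.90; interest $135.23 → $1,521.13; payment $760.56; balance $760.57
Week 8: opening $760.57; interest $135.23 → $895.80; payment $895.80; balance $0.00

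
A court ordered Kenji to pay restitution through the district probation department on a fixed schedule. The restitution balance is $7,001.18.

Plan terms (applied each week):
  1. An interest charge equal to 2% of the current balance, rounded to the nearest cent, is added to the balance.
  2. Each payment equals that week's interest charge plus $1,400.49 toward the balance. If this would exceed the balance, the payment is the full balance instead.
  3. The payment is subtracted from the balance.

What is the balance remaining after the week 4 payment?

Week 1: opening $7,001.18; interest $140.02 → $7,141.20; payment $1,540.51; balance $5,600.69
Week 2: opening $5,600.69; interest $112.01 → $5,712.70; payment $1,512.50; balance $4,200.20
Week 3: opening $4,200.20; interest $84.00 → $4,284.20; payment $1,484.49; balance $2,799.71
Week 4: opening $2,799.71; interest $55.99 → $2,855.70; payment $1,456.48; balance $1,399.22

$1,399.22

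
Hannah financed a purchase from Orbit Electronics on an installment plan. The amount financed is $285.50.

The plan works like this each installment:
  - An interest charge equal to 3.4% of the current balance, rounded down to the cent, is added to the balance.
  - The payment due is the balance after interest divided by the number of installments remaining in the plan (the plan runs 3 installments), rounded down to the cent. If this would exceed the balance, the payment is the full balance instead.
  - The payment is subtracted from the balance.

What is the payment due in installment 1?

Installment 1: opening $285.50; interest $9.70 → $295.20; payment $98.40; balance $196.80

$98.40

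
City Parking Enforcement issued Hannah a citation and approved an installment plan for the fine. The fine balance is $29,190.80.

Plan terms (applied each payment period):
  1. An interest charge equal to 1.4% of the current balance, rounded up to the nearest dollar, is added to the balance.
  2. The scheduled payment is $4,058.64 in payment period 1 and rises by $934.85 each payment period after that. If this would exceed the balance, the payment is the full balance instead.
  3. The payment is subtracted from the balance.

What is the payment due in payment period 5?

$7,798.04

Payment period 1: opening $29,190.80; interest $409.00 → $29,599.80; payment $4,058.64; balance $25,541.16
Payment period 2: opening $25,541.16; interest $358.00 → $25,899.16; payment $4,993.49; balance $20,905.67
Payment period 3: opening $20,905.67; interest $293.00 → $21,198.67; payment $5,928.34; balance $15,270.33
Payment period 4: opening $15,270.33; interest $214.00 → $15,484.33; payment $6,863.19; balance $8,621.14
Payment period 5: opening $8,621.14; interest $121.00 → $8,742.14; payment $7,798.04; balance $944.10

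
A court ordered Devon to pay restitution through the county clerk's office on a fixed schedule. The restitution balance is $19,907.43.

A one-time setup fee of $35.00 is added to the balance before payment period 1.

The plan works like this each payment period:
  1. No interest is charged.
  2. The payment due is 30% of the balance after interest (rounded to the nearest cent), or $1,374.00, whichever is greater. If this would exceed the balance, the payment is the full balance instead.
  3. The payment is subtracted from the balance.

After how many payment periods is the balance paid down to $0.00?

8

Payment period 1: opening $19,942.43; payment $5,982.73; balance $13,959.70
Payment period 2: opening $13,959.70; payment $4,187.91; balance $9,771.79
Payment period 3: opening $9,771.79; payment $2,931.54; balance $6,840.25
Payment period 4: opening $6,840.25; payment $2,052.08; balance $4,788.17
Payment period 5: opening $4,788.17; payment $1,436.45; balance $3,351.72
Payment period 6: opening $3,351.72; payment $1,374.00; balance $1,977.72
Payment period 7: opening $1,977.72; payment $1,374.00; balance $603.72
Payment period 8: opening $603.72; payment $603.72; balance $0.00
Balance reaches $0.00 in payment period 8.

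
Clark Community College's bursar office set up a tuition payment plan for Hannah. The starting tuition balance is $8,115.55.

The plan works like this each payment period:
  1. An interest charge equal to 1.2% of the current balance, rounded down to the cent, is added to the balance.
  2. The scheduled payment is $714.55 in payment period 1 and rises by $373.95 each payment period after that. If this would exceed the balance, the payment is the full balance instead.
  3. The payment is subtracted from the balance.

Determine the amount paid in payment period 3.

$1,462.45

Payment period 1: opening $8,115.55; interest $97.38 → $8,212.93; payment $714.55; balance $7,498.38
Payment period 2: opening $7,498.38; interest $89.98 → $7,588.36; payment $1,088.50; balance $6,499.86
Payment period 3: opening $6,499.86; interest $77.99 → $6,577.85; payment $1,462.45; balance $5,115.40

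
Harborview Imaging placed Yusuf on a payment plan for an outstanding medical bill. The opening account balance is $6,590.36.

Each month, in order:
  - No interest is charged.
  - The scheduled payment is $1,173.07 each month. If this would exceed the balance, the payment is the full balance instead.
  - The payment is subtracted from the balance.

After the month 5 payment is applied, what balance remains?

$725.01

Month 1: opening $6,590.36; payment $1,173.07; balance $5,417.29
Month 2: opening $5,417.29; payment $1,173.07; balance $4,244.22
Month 3: opening $4,244.22; payment $1,173.07; balance $3,071.15
Month 4: opening $3,071.15; payment $1,173.07; balance $1,898.08
Month 5: opening $1,898.08; payment $1,173.07; balance $725.01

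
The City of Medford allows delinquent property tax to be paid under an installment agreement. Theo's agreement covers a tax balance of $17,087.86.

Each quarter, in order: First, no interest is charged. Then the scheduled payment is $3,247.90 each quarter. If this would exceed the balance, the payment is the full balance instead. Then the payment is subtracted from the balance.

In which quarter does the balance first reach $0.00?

Quarter 1: $17,087.86 − $3,247.90 → $13,839.96
Quarter 2: $13,839.96 − $3,247.90 → $10,592.06
Quarter 3: $10,592.06 − $3,247.90 → $7,344.16
Quarter 4: $7,344.16 − $3,247.90 → $4,096.26
Quarter 5: $4,096.26 − $3,247.90 → $848.36
Quarter 6: $848.36 − $848.36 → $0.00
Balance reaches $0.00 in quarter 6.

6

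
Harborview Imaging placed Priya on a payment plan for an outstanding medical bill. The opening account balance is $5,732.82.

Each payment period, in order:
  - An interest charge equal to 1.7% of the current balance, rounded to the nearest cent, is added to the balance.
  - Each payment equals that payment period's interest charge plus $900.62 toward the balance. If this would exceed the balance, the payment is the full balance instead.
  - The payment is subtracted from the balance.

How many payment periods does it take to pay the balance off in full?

7

Payment period 1: opening $5,732.82; interest $97.46 → $5,830.28; payment $998.08; balance $4,832.20
Payment period 2: opening $4,832.20; interest $82.15 → $4,914.35; payment $982.77; balance $3,931.58
Payment period 3: opening $3,931.58; interest $66.84 → $3,998.42; payment $967.46; balance $3,030.96
Payment period 4: opening $3,030.96; interest $51.53 → $3,082.49; payment $952.15; balance $2,130.34
Payment period 5: opening $2,130.34; interest $36.22 → $2,166.56; payment $936.84; balance $1,229.72
Payment period 6: opening $1,229.72; interest $20.91 → $1,250.63; payment $921.53; balance $329.10
Payment period 7: opening $329.10; interest $5.59 → $334.69; payment $334.69; balance $0.00
Balance reaches $0.00 in payment period 7.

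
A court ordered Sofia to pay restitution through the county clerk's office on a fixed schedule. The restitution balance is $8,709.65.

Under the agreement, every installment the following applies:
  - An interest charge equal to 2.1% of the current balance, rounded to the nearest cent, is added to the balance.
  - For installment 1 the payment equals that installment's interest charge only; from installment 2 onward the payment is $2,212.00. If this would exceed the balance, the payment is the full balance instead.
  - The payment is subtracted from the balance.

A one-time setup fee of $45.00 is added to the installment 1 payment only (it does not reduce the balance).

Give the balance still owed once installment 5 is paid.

Installment 1: opening $8,709.65; interest $182.90 → $8,892.55; payment $182.90 (+ $45.00 fee); balance $8,709.65
Installment 2: opening $8,709.65; interest $182.90 → $8,892.55; payment $2,212.00; balance $6,680.55
Installment 3: opening $6,680.55; interest $140.29 → $6,820.84; payment $2,212.00; balance $4,608.84
Installment 4: opening $4,608.84; interest $96.79 → $4,705.63; payment $2,212.00; balance $2,493.63
Installment 5: opening $2,493.63; interest $52.37 → $2,546.00; payment $2,212.00; balance $334.00

$334.00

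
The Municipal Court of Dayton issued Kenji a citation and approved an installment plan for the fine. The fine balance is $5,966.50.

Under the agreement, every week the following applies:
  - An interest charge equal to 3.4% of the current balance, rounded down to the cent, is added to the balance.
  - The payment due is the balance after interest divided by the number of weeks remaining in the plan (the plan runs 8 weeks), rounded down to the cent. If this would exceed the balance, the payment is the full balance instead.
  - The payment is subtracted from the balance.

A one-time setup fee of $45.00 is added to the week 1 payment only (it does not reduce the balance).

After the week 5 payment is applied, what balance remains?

# | Opening | Interest | Payment | Fee | End bal
1 | $5,966.50 | $202.86 | $771.17 | $45.00 | $5,398.19
2 | $5,398.19 | $183.53 | $797.38 | — | $4,784.34
3 | $4,784.34 | $162.66 | $824.50 | — | $4,122.50
4 | $4,122.50 | $140.16 | $852.53 | — | $3,410.13
5 | $3,410.13 | $115.94 | $881.51 | — | $2,644.56

$2,644.56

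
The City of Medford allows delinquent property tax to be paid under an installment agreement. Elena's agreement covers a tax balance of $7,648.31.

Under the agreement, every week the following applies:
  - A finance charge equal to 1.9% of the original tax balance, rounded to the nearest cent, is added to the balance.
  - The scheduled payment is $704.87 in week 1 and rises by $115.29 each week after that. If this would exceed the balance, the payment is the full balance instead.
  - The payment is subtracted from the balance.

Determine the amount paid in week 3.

Week 1: $7,648.31 +$145.32 interest = $7,793.63; pay $704.87 → $7,088.76
Week 2: $7,088.76 +$145.32 interest = $7,234.08; pay $820.16 → $6,413.92
Week 3: $6,413.92 +$145.32 interest = $6,559.24; pay $935.45 → $5,623.79

$935.45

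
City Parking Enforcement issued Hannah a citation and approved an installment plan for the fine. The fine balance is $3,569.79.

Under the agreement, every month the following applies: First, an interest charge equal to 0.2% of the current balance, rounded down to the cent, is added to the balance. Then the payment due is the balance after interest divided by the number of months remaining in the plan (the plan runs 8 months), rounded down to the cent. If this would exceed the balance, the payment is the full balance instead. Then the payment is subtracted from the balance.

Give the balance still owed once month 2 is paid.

$2,688.06

Month 1: opening $3,569.79; interest $7.13 → $3,576.92; payment $447.11; balance $3,129.81
Month 2: opening $3,129.81; interest $6.25 → $3,136.06; payment $448.00; balance $2,688.06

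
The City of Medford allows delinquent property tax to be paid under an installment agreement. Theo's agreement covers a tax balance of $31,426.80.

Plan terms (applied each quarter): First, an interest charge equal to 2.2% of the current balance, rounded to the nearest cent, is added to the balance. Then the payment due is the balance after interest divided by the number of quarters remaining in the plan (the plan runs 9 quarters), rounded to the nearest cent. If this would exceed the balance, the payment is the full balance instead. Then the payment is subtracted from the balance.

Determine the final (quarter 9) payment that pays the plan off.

$4,247.32

# | Opening | Interest | Payment | End bal
1 | $31,426.80 | $691.39 | $3,568.69 | $28,549.50
2 | $28,549.50 | $628.09 | $3,647.20 | $25,530.39
3 | $25,530.39 | $561.67 | $3,727.44 | $22,364.62
4 | $22,364.62 | $492.02 | $3,809.44 | $19,047.20
5 | $19,047.20 | $419.04 | $3,893.25 | $15,572.99
6 | $15,572.99 | $342.61 | $3,978.90 | $11,936.70
7 | $11,936.70 | $262.61 | $4,066.44 | $8,132.87
8 | $8,132.87 | $178.92 | $4,155.90 | $4,155.89
9 | $4,155.89 | $91.43 | $4,247.32 | $0.00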